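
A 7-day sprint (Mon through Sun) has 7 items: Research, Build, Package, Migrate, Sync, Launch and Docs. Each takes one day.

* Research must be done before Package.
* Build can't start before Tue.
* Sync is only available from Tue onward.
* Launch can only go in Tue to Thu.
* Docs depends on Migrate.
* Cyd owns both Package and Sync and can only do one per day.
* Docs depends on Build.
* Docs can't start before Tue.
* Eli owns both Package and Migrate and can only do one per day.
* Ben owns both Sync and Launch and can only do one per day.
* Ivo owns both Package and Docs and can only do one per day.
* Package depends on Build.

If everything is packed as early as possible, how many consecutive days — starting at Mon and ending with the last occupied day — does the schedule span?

The precedence chain requires at least 2 distinct days.
Propagating the time windows through the other constraints, Package can't land before Wed — that is day 3 counting from Mon — so the schedule must run through at least 3 days.
Could 3 days be enough, i.e. nothing placed later than Wed? No: Build's window within 3 days is {Tue, Wed}; Docs's window within 3 days is {Tue, Wed}; Docs must come after Build (at Tue or later) → {Wed}; Build must come before Docs (at Wed or earlier) → {Tue}; Package must come after Build (at Tue or later) → {Wed}; Docs can't share with Package (Wed) → nothing is left.
So 3 days is not enough.
4 works (last occupied day: Thu): for example Migrate=Mon, Research=Mon, Docs=Wed, Launch=Wed, Package=Thu, Build=Tue, Sync=Tue.

4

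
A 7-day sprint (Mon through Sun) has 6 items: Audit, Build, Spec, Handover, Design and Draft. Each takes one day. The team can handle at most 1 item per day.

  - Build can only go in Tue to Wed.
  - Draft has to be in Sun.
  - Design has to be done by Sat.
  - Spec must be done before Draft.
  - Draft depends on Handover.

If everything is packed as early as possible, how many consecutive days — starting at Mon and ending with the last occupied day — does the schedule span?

7 days

The precedence chain requires at least 2 distinct days.
With at most 1 per day and 6 work items, at least 6 days are needed.
Draft can't be placed before Sun — that is day 7 counting from Mon — so the schedule must run through at least 7 days.
7 works (last occupied day: Sun): for example Audit=Fri; Spec=Wed; Build=Tue; Design=Mon; Handover=Thu; Draft=Sun.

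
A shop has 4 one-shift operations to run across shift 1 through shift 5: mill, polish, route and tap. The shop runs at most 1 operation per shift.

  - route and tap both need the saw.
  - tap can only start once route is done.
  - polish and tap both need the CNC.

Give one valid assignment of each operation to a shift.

route=shift 1, mill=shift 3, tap=shift 2, polish=shift 4

Checking: route(shift 1) before tap(shift 2); route(shift 1) != tap(shift 2); polish(shift 4) != tap(shift 2); max 1 per shift (cap 1).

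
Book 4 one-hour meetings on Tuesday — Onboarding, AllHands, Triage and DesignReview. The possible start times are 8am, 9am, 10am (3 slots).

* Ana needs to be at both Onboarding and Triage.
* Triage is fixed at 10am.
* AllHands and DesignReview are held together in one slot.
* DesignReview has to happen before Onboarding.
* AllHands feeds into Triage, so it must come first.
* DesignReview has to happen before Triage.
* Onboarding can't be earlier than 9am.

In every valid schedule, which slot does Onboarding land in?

Onboarding's window is 9am–10am.
Triage is fixed at 10am, and Onboarding can't share a slot with Triage.
So Onboarding must be 9am.

9am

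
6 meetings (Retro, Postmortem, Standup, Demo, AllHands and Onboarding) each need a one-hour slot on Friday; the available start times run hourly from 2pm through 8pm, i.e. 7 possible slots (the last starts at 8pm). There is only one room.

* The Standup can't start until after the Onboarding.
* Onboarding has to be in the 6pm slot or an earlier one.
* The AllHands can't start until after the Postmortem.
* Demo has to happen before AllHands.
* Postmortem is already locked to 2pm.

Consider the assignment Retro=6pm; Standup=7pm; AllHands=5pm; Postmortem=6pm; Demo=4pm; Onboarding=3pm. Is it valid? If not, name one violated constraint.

No. Postmortem is already locked to 2pm is not satisfied.

Postmortem is already locked to 2pm — violated.
Onboarding has to be in the 6pm slot or an earlier one — holds.
The AllHands can't start until after the Postmortem — violated.
The Standup can't start until after the Onboarding — holds.
Demo has to happen before AllHands — holds.
There is only one room — violated.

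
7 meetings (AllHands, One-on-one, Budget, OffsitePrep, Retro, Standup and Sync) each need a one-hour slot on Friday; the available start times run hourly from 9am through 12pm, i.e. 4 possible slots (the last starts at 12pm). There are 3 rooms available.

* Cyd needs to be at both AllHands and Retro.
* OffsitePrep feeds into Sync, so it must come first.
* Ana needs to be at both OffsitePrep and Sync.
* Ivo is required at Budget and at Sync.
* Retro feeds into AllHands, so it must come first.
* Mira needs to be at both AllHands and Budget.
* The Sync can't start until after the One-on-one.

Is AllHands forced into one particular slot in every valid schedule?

No

AllHands can be 10am (e.g. OffsitePrep in 9am; One-on-one in 9am; Retro in 9am; Sync in 10am; Budget in 11am; AllHands in 10am; Standup in 10am) or 11am (e.g. Retro in 9am; OffsitePrep in 9am; Sync in 10am; Standup in 10am; AllHands in 11am; Budget in 12pm; One-on-one in 9am).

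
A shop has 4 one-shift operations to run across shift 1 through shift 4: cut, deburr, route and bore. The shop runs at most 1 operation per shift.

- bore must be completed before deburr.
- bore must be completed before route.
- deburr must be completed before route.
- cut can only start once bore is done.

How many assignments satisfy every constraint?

3

Enumerating: route in shift 3; deburr in shift 2; cut in shift 4; bore in shift 1 | route in shift 4, deburr in shift 2, bore in shift 1, cut in shift 3 | route in shift 4, bore in shift 1, deburr in shift 3, cut in shift 2.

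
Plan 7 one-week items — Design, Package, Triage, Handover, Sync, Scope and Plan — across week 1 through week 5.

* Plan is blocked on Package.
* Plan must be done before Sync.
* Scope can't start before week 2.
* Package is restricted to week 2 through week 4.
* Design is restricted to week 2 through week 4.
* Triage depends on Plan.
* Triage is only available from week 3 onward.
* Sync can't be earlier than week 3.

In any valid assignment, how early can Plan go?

week 3

Precedence pushes Plan to at least week 3; downstream work caps Plan at week 4.
Plan at week 3 is achievable: Design -> week 2; Package -> week 2; Handover -> week 1; Plan -> week 3; Triage -> week 4; Scope -> week 2; Sync -> week 4.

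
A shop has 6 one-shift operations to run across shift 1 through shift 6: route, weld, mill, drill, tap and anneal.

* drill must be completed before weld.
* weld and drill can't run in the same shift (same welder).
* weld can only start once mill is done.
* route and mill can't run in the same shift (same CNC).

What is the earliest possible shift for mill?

shift 1

Downstream work caps mill at shift 5.
mill at shift 1 is achievable: weld -> shift 2; mill -> shift 1; route -> shift 2; drill -> shift 1; anneal -> shift 1; tap -> shift 1.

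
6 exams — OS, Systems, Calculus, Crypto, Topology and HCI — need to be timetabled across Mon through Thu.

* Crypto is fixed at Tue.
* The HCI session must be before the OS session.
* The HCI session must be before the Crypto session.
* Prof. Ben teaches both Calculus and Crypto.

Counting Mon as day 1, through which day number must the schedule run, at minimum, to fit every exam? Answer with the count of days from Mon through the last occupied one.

2

The precedence chain requires at least 2 distinct days.
2 works (last occupied day: Tue): for example Calculus -> Mon, Crypto -> Tue, OS -> Tue, HCI -> Mon, Topology -> Mon, Systems -> Mon.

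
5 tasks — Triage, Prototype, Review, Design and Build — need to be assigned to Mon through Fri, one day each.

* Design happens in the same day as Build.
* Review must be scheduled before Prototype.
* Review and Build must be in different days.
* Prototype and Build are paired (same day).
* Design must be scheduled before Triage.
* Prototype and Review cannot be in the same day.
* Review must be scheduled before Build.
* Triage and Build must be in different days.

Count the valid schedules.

10

Splitting on Triage: it can be Wed (1), Thu (3), Fri (6). Listing each branch's schedules as (Prototype, Review, Design, Build):
Triage=Wed: (Tue,Mon,Tue,Tue) — 1.
Triage=Thu: (Tue,Mon,Tue,Tue) (Wed,Mon,Wed,Wed) (Wed,Tue,Wed,Wed) — 3.
Triage=Fri: (Tue,Mon,Tue,Tue) (Wed,Mon,Wed,Wed) (Wed,Tue,Wed,Wed) (Thu,Mon,Thu,Thu) (Thu,Tue,Thu,Thu) (Thu,Wed,Thu,Thu) — 6.
Summing: 1 + 3 + 6 = 10.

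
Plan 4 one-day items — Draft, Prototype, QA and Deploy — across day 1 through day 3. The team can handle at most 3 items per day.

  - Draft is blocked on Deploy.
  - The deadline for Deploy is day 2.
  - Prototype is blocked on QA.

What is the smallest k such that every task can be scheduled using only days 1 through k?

The precedence chain requires at least 2 distinct days.
With at most 3 per day and 4 tasks, at least 2 days are needed.
2 works (last occupied day: day 2): for example QA=day 1; Deploy=day 1; Draft=day 2; Prototype=day 2.

2 days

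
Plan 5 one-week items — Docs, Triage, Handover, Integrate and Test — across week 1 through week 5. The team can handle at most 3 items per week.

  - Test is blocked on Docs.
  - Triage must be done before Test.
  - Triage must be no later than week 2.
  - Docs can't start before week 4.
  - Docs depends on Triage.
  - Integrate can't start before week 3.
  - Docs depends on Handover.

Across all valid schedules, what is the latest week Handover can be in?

week 3

Downstream work caps Handover at week 3.
Handover at week 3 is achievable: Test=week 5, Handover=week 3, Docs=week 4, Triage=week 1, Integrate=week 3.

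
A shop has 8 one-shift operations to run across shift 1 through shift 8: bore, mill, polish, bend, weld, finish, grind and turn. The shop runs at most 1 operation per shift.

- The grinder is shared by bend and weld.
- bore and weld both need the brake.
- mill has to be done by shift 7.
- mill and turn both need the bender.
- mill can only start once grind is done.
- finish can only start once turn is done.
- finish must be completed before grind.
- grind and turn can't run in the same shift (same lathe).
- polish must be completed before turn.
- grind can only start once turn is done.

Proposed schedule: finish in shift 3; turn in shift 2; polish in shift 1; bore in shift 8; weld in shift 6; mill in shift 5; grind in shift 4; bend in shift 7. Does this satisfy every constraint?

Yes, all constraints hold

mill and turn both need the bender — holds.
bore and weld both need the brake — holds.
grind and turn can't run in the same shift (same lathe) — holds.
mill has to be done by shift 7 — holds.
finish can only start once turn is done — holds.
polish must be completed before turn — holds.
The shop runs at most 1 operation per shift — holds.
grind can only start once turn is done — holds.
mill can only start once grind is done — holds.
finish must be completed before grind — holds.
The grinder is shared by bend and weld — holds.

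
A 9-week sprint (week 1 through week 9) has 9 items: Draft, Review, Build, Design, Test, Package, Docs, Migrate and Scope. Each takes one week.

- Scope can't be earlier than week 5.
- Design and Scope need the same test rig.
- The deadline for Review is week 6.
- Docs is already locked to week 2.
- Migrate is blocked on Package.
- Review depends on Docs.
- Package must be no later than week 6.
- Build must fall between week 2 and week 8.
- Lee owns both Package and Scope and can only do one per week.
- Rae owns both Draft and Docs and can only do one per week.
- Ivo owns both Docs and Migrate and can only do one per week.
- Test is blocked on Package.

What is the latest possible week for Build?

week 8

Build is available from week 2; Build's own window allows nothing later than week 8.
Build at week 8 is achievable: Scope in week 5, Migrate in week 3, Design in week 1, Package in week 1, Docs in week 2, Build in week 8, Draft in week 1, Test in week 2, Review in week 3.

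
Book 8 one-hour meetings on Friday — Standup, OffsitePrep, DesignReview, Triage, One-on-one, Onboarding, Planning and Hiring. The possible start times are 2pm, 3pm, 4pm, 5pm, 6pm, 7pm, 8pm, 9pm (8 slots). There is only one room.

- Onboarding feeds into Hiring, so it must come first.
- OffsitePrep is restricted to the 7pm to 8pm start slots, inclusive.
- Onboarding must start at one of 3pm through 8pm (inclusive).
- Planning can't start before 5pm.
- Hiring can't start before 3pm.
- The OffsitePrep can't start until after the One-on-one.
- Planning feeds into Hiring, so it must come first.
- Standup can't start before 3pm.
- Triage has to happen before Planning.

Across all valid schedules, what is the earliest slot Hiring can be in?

6pm

Hiring is available from 3pm; precedence pushes Hiring to at least 6pm.
Hiring at 6pm is achievable: DesignReview in 9pm; Hiring in 6pm; Triage in 2pm; Standup in 8pm; Onboarding in 3pm; OffsitePrep in 7pm; One-on-one in 4pm; Planning in 5pm.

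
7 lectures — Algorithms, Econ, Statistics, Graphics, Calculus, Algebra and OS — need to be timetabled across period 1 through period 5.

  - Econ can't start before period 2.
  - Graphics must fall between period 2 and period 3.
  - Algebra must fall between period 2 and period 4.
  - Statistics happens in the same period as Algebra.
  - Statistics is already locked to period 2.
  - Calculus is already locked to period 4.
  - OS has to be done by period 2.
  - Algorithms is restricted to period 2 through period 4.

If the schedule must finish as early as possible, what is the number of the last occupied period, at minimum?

Calculus can't be placed before period 4, so the schedule must run through at least period 4.
4 works (last occupied period: period 4): for example Algorithms=period 2; Graphics=period 2; Algebra=period 2; Econ=period 2; OS=period 1; Statistics=period 2; Calculus=period 4.

4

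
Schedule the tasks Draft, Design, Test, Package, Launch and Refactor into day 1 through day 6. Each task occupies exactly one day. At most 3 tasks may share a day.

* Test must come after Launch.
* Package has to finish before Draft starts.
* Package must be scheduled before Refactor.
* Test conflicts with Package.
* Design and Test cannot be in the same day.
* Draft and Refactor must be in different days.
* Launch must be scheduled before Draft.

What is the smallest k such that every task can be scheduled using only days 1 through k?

3 days

The precedence chain requires at least 2 distinct days.
With at most 3 per day and 6 tasks, at least 2 days are needed.
Could 2 days be enough, i.e. nothing placed later than day 2? No: Draft must come after Package (at day 1 or later) → {day 2}; Package must come before Draft (at day 2 or earlier) → {day 1}; Refactor must come after Package (at day 1 or later) → {day 2}; Refactor can't share with Draft (day 2) → nothing is left.
So 2 days is not enough.
3 works (last occupied day: day 3): for example Design in day 1, Package in day 1, Refactor in day 3, Draft in day 2, Test in day 2, Launch in day 1.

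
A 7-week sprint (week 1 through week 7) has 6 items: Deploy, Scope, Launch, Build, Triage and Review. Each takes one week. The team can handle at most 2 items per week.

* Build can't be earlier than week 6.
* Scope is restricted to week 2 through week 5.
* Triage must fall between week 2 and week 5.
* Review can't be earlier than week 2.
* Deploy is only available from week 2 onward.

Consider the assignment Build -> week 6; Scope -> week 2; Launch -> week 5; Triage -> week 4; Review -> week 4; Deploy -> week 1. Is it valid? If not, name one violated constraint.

Invalid. Deploy is only available from week 2 onward.

Deploy is only available from week 2 onward — violated.
Review can't be earlier than week 2 — holds.
Triage must fall between week 2 and week 5 — holds.
Scope is restricted to week 2 through week 5 — holds.
The team can handle at most 2 items per week — holds.
Build can't be earlier than week 6 — holds.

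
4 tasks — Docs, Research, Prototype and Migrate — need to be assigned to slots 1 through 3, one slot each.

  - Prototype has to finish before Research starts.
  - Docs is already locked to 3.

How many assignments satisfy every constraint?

9

Splitting on Research: it can be 2 (3), 3 (6). Listing each branch's schedules as (Docs, Prototype, Migrate):
Research=2: (3,1,1) (3,1,2) (3,1,3) — 3.
Research=3: (3,1,1) (3,1,2) (3,1,3) (3,2,1) (3,2,2) (3,2,3) — 6.
Summing: 3 + 6 = 9.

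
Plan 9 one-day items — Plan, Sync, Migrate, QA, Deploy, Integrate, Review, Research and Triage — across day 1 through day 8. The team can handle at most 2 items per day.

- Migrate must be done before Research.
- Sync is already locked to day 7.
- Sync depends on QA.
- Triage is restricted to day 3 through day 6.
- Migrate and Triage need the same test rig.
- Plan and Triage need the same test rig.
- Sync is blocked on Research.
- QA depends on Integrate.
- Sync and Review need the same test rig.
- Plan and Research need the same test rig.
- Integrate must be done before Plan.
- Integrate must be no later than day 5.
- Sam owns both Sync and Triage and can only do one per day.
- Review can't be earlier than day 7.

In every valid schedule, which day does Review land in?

Review's window is day 7–day 8.
Sync is fixed at day 7, and Review can't share a day with Sync.
So Review must be day 8.

day 8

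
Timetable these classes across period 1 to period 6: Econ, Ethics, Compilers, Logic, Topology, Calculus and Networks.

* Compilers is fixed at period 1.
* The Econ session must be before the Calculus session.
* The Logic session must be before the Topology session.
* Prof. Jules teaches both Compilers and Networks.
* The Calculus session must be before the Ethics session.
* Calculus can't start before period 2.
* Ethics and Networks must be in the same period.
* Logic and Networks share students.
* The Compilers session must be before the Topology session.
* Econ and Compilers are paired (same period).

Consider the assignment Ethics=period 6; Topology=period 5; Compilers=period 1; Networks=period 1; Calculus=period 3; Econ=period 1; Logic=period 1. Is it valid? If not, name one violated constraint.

The Calculus session must be before the Ethics session — holds.
Ethics and Networks must be in the same period — violated.
Econ and Compilers are paired (same period) — holds.
The Econ session must be before the Calculus session — holds.
Calculus can't start before period 2 — holds.
Prof. Jules teaches both Compilers and Networks — violated.
The Logic session must be before the Topology session — holds.
The Compilers session must be before the Topology session — holds.
Logic and Networks share students — violated.
Compilers is fixed at period 1 — holds.

No. Prof. Jules teaches both Compilers and Networks is not satisfied.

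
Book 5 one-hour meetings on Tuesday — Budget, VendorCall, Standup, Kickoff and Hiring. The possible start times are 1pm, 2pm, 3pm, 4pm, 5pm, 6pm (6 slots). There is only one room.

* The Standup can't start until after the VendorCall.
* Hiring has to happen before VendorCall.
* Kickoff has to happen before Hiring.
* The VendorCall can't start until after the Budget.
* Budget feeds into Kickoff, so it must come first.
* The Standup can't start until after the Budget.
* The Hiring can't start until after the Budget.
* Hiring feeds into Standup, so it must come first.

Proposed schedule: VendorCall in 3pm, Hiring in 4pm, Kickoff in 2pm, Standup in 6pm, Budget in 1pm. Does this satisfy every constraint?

Hiring has to happen before VendorCall — violated.
Kickoff has to happen before Hiring — holds.
The Hiring can't start until after the Budget — holds.
The Standup can't start until after the Budget — holds.
There is only one room — holds.
Hiring feeds into Standup, so it must come first — holds.
The VendorCall can't start until after the Budget — holds.
Budget feeds into Kickoff, so it must come first — holds.
The Standup can't start until after the VendorCall — holds.

No. Hiring has to happen before VendorCall is not satisfied.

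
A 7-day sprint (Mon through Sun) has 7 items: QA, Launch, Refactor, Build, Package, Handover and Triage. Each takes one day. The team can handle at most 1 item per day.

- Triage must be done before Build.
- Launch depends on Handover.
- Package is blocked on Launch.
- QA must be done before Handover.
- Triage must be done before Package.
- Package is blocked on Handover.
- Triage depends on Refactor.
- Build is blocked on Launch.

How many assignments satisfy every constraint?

Splitting on QA: it can be Mon (12), Tue (6), Wed (2). Listing each branch's schedules as (Launch, Refactor, Build, Package, Handover, Triage):
QA=Mon: (Wed,Thu,Sat,Sun,Tue,Fri) (Wed,Thu,Sun,Sat,Tue,Fri) (Thu,Tue,Sat,Sun,Wed,Fri) (Thu,Tue,Sun,Sat,Wed,Fri) (Thu,Wed,Sat,Sun,Tue,Fri) (Thu,Wed,Sun,Sat,Tue,Fri) (Fri,Tue,Sat,Sun,Wed,Thu) (Fri,Tue,Sat,Sun,Thu,Wed) (Fri,Tue,Sun,Sat,Wed,Thu) (Fri,Tue,Sun,Sat,Thu,Wed) (Fri,Wed,Sat,Sun,Tue,Thu) (Fri,Wed,Sun,Sat,Tue,Thu) — 12.
QA=Tue: (Thu,Mon,Sat,Sun,Wed,Fri) (Thu,Mon,Sun,Sat,Wed,Fri) (Fri,Mon,Sat,Sun,Wed,Thu) (Fri,Mon,Sat,Sun,Thu,Wed) (Fri,Mon,Sun,Sat,Wed,Thu) (Fri,Mon,Sun,Sat,Thu,Wed) — 6.
QA=Wed: (Fri,Mon,Sat,Sun,Thu,Tue) (Fri,Mon,Sun,Sat,Thu,Tue) — 2.
Summing: 12 + 6 + 2 = 20.

20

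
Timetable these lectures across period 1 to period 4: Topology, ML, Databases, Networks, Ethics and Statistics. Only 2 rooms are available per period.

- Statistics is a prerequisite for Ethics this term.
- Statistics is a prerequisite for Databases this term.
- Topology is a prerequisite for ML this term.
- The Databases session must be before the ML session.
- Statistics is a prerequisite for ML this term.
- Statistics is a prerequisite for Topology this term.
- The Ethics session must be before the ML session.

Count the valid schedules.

Splitting on Topology: it can be period 2 (9), period 3 (9). Listing each branch's schedules as (ML, Databases, Networks, Ethics, Statistics) by period number:
Topology=period 2: (4,2,1,3,1) (4,2,3,3,1) (4,2,4,3,1) (4,3,1,2,1) (4,3,1,3,1) (4,3,2,3,1) (4,3,3,2,1) (4,3,4,2,1) (4,3,4,3,1) — 9.
Topology=period 3: (4,2,1,2,1) (4,2,1,3,1) (4,2,2,3,1) (4,2,3,2,1) (4,2,4,2,1) (4,2,4,3,1) (4,3,1,2,1) (4,3,2,2,1) (4,3,4,2,1) — 9.
Summing: 9 + 9 = 18.

18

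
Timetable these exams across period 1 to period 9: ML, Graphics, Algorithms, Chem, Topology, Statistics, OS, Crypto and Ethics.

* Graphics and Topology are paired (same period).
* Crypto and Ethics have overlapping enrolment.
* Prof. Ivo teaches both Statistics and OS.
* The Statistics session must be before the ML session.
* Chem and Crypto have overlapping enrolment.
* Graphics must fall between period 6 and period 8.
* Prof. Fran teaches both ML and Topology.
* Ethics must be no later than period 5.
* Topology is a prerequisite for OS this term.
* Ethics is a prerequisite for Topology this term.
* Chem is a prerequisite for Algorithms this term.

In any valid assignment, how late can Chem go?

Downstream work caps Chem at period 8.
Chem at period 8 is achievable: Crypto in period 2, Statistics in period 1, OS in period 7, Ethics in period 1, ML in period 2, Algorithms in period 9, Chem in period 8, Topology in period 6, Graphics in period 6.

period 8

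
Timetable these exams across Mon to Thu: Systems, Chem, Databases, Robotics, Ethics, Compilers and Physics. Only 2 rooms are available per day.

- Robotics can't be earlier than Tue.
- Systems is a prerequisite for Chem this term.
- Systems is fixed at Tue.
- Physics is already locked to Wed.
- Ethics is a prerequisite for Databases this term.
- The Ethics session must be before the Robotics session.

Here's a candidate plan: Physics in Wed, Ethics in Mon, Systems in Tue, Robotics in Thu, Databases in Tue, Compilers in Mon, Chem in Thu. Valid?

Yes

Systems is a prerequisite for Chem this term — holds.
Only 2 rooms are available per day — holds.
Systems is fixed at Tue — holds.
Robotics can't be earlier than Tue — holds.
Ethics is a prerequisite for Databases this term — holds.
Physics is already locked to Wed — holds.
The Ethics session must be before the Robotics session — holds.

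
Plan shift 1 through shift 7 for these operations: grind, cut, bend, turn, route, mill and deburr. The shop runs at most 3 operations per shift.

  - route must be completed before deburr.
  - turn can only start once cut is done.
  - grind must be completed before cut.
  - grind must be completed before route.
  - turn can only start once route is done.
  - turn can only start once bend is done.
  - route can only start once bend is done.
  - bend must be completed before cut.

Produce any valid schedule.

mill=shift 1, route=shift 2, bend=shift 1, grind=shift 1, turn=shift 3, deburr=shift 3, cut=shift 2

Checking: cut(shift 2) before turn(shift 3); grind(shift 1) before route(shift 2); bend(shift 1) before turn(shift 3); bend(shift 1) before cut(shift 2); grind(shift 1) before cut(shift 2); route(shift 2) before deburr(shift 3); route(shift 2) before turn(shift 3); bend(shift 1) before route(shift 2); max 3 per shift (cap 3).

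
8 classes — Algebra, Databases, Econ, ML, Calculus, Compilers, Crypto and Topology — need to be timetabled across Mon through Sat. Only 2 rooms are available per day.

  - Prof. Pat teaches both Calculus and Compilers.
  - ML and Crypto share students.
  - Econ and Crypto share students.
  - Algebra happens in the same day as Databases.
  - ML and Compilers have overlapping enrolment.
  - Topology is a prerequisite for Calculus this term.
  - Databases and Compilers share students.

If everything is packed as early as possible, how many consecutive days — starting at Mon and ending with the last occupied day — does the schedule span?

4 days

The precedence chain requires at least 2 distinct days.
With at most 2 per day and 8 classes, at least 4 days are needed.
4 works (last occupied day: Thu): for example Calculus -> Tue, Algebra -> Wed, Econ -> Mon, Topology -> Mon, ML -> Tue, Crypto -> Thu, Databases -> Wed, Compilers -> Thu.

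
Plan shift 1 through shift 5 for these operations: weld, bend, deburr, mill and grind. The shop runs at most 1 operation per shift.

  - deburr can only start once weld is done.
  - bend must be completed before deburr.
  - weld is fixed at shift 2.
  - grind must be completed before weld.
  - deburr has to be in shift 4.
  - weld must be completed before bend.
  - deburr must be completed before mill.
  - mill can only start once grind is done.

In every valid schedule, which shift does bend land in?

shift 3

weld is fixed at shift 2 and must come before bend, so bend is at least shift 3.
deburr is fixed at shift 4 and must come after bend, so bend is at most shift 3.
So bend must be shift 3.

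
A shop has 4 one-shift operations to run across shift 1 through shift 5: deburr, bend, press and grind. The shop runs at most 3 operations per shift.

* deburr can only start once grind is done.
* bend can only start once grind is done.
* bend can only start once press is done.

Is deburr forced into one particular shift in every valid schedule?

No

deburr can be shift 2 (e.g. grind in shift 1; bend in shift 2; deburr in shift 2; press in shift 1) or shift 3 (e.g. grind=shift 1; press=shift 1; bend=shift 2; deburr=shift 3).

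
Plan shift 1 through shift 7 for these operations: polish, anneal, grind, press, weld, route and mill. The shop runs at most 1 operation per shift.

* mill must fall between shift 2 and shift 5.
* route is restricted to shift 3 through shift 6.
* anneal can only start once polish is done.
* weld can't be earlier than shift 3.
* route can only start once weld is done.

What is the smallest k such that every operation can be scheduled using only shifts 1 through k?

7

The precedence chain requires at least 2 distinct shifts.
With at most 1 per shift and 7 operations, at least 7 shifts are needed.
Propagating the time windows through the other constraints, route can't land before shift 4, so the schedule must run through at least shift 4.
7 works (last occupied shift: shift 7): for example route in shift 4, mill in shift 2, grind in shift 6, polish in shift 1, anneal in shift 5, weld in shift 3, press in shift 7.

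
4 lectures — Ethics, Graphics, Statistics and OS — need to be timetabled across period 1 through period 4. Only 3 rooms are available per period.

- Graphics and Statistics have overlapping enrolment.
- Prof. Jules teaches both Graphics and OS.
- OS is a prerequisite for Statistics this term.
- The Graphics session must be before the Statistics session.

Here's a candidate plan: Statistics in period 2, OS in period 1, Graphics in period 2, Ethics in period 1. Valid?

Prof. Jules teaches both Graphics and OS — holds.
The Graphics session must be before the Statistics session — violated.
Graphics and Statistics have overlapping enrolment — violated.
Only 3 rooms are available per period — holds.
OS is a prerequisite for Statistics this term — holds.

Invalid. Graphics and Statistics have overlapping enrolment.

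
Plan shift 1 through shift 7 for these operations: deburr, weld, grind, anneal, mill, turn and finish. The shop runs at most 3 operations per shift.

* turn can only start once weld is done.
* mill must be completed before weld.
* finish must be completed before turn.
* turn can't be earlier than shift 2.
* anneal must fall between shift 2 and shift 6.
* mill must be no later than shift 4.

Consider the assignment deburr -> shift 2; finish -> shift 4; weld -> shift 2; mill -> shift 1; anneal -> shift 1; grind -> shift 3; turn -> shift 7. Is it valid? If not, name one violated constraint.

Invalid. anneal must fall between shift 2 and shift 6.

mill must be completed before weld — holds.
turn can only start once weld is done — holds.
turn can't be earlier than shift 2 — holds.
finish must be completed before turn — holds.
The shop runs at most 3 operations per shift — holds.
anneal must fall between shift 2 and shift 6 — violated.
mill must be no later than shift 4 — holds.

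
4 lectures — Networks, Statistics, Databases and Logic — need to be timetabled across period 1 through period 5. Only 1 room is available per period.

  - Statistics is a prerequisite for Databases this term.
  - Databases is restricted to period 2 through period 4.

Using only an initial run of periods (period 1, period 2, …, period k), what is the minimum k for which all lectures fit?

The precedence chain requires at least 2 distinct periods.
With at most 1 per period and 4 lectures, at least 4 periods are needed.
4 works (last occupied period: period 4): for example Statistics in period 1, Logic in period 4, Databases in period 2, Networks in period 3.

4 periods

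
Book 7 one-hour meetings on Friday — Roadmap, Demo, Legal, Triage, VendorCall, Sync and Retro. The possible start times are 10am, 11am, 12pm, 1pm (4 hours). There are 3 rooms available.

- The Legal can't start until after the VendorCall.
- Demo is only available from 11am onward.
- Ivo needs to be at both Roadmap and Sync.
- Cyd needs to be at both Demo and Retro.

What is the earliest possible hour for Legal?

11am

Precedence pushes Legal to at least 11am.
Legal at 11am is achievable: Legal in 11am, Demo in 11am, Retro in 12pm, Triage in 10am, VendorCall in 10am, Sync in 11am, Roadmap in 10am.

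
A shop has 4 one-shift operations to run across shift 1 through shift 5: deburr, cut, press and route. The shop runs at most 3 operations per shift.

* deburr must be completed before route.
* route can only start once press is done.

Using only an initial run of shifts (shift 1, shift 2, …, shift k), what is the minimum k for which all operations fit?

2 shifts

The precedence chain requires at least 2 distinct shifts.
With at most 3 per shift and 4 operations, at least 2 shifts are needed.
2 works (last occupied shift: shift 2): for example deburr=shift 1; route=shift 2; press=shift 1; cut=shift 1.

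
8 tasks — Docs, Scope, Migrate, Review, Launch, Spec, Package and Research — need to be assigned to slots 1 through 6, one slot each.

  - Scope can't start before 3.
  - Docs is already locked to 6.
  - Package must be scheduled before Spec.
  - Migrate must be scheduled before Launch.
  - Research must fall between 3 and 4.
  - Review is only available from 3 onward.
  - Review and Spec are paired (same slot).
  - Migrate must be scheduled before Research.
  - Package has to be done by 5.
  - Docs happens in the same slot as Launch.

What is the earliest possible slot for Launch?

Launch must be in the same slot as Docs, which can't be before 6, so Launch is at least 6.
Launch at 6 is achievable: Package -> 1, Review -> 3, Research -> 3, Scope -> 3, Docs -> 6, Spec -> 3, Migrate -> 1, Launch -> 6.

6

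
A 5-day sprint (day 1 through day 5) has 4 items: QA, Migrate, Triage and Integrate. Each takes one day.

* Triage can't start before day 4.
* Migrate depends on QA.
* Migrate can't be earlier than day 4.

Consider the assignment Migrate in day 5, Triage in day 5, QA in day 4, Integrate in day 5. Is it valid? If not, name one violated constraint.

Yes, all constraints hold

Triage can't start before day 4 — holds.
Migrate depends on QA — holds.
Migrate can't be earlier than day 4 — holds.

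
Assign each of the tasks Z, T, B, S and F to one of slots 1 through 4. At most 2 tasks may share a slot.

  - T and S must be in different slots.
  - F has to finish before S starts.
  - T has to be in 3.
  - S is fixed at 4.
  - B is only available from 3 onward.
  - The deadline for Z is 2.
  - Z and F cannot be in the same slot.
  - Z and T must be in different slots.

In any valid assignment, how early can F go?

1

Downstream work caps F at 3.
F at 1 is achievable: S=4, T=3, B=3, Z=2, F=1.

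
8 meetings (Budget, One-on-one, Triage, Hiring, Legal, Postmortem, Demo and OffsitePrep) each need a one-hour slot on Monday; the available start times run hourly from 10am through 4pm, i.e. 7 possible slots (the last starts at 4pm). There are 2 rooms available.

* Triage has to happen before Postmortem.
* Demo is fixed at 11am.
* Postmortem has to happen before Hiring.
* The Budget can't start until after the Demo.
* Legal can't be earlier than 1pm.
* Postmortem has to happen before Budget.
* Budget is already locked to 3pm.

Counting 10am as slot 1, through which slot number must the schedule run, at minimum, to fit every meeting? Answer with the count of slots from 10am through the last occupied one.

6

The precedence chain requires at least 3 distinct slots.
With at most 2 per slot and 8 meetings, at least 4 slots are needed.
Budget can't be placed before 3pm — that is slot 6 counting from 10am — so the schedule must run through at least 6 slots.
6 works (last occupied slot: 3pm): for example Hiring -> 12pm; Budget -> 3pm; Demo -> 11am; Postmortem -> 11am; One-on-one -> 10am; OffsitePrep -> 12pm; Legal -> 1pm; Triage -> 10am.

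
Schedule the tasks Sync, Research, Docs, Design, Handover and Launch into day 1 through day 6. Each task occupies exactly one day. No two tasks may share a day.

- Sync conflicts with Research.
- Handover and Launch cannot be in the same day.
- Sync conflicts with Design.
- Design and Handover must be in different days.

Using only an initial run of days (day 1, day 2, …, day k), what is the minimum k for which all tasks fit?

6

With at most 1 per day and 6 tasks, at least 6 days are needed.
6 works (last occupied day: day 6): for example Handover=day 5, Sync=day 1, Launch=day 6, Design=day 4, Research=day 2, Docs=day 3.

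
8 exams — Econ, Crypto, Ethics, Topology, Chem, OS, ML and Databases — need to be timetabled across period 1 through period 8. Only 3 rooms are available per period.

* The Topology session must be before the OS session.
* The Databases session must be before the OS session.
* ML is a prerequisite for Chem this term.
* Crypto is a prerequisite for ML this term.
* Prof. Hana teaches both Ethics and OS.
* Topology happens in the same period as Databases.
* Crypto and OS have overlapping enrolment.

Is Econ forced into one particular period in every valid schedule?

Econ can be period 1 (e.g. Econ in period 1, Crypto in period 3, ML in period 4, Databases in period 1, Topology in period 1, Ethics in period 3, OS in period 2, Chem in period 5) or period 2 (e.g. ML -> period 2, Topology -> period 1, Databases -> period 1, Ethics -> period 3, OS -> period 2, Chem -> period 3, Econ -> period 2, Crypto -> period 1).

No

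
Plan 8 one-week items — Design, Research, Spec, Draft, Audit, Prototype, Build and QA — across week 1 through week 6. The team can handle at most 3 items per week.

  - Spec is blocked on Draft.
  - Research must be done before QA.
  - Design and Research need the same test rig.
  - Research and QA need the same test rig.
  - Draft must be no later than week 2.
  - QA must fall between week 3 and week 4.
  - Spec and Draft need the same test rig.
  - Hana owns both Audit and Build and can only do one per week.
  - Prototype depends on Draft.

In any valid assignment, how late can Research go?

Downstream work caps Research at week 3.
Research at week 3 is achievable: QA in week 4; Design in week 1; Draft in week 1; Build in week 2; Prototype in week 2; Audit in week 1; Spec in week 2; Research in week 3.

week 3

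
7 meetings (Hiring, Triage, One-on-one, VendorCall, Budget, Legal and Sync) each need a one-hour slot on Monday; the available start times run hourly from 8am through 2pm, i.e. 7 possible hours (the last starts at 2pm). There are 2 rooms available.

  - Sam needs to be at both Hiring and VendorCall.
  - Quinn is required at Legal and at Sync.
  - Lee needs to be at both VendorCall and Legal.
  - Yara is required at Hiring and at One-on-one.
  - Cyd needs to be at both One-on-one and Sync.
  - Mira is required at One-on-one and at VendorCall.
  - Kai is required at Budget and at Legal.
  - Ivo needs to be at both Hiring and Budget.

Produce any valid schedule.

Sync in 10am, Budget in 9am, VendorCall in 10am, One-on-one in 9am, Legal in 11am, Hiring in 8am, Triage in 8am

Checking: Hiring(8am) != VendorCall(10am); Legal(11am) != Sync(10am); Budget(9am) != Legal(11am); Hiring(8am) != Budget(9am); VendorCall(10am) != Legal(11am); Hiring(8am) != One-on-one(9am); One-on-one(9am) != VendorCall(10am); One-on-one(9am) != Sync(10am); max 2 per hour (cap 2).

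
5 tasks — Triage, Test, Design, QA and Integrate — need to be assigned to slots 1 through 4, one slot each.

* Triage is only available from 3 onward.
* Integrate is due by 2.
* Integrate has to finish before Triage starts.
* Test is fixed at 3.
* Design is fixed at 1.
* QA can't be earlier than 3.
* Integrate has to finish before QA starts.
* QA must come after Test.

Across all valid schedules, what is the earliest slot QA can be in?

QA is available from 3; precedence pushes QA to at least 4.
QA at 4 is achievable: Test -> 3; Design -> 1; QA -> 4; Triage -> 3; Integrate -> 1.

4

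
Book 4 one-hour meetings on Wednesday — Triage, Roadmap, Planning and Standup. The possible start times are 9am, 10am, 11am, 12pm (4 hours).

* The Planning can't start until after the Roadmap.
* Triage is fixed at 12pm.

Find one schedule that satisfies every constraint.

Triage in 12pm; Roadmap in 9am; Standup in 9am; Planning in 10am

Checking: Roadmap(9am) before Planning(10am); Triage=12pm in [12pm,12pm].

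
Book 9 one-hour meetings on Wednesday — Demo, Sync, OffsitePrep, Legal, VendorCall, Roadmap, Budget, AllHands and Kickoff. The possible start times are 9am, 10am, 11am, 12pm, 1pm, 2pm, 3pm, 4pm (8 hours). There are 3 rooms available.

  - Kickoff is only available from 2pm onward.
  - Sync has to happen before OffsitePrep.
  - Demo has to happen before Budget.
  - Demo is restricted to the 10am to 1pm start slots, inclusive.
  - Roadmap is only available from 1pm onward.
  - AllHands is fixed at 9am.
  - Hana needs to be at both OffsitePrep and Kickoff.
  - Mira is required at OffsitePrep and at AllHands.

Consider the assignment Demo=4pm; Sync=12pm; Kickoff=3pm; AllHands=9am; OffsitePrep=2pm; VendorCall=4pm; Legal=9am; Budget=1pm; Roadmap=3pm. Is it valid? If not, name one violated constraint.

Kickoff is only available from 2pm onward — holds.
Hana needs to be at both OffsitePrep and Kickoff — holds.
Sync has to happen before OffsitePrep — holds.
Roadmap is only available from 1pm onward — holds.
AllHands is fixed at 9am — holds.
Demo has to happen before Budget — violated.
Mira is required at OffsitePrep and at AllHands — holds.
Demo is restricted to the 10am to 1pm start slots, inclusive — violated.
There are 3 rooms available — holds.

No — it violates: Demo is restricted to the 10am to 1pm start slots, inclusive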